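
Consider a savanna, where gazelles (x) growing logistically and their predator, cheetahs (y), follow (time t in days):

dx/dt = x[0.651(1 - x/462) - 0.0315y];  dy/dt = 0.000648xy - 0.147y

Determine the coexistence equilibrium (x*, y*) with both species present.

From dy/dt = 0 with y > 0: 0.000648x* = 0.147, so x* = 227.
Substitute into dx/dt = 0: 0.651(1 - 227/462) = 0.0315y*.
The bracket is 0.509, giving y* = 0.331/0.0315 = 10.5.

x* ≈ 227, y* ≈ 10.5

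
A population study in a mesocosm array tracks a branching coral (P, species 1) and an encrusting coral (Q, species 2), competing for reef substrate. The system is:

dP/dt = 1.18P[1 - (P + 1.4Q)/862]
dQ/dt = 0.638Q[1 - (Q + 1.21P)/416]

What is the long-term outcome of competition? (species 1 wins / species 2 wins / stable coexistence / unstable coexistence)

species 1 excludes species 2

Compare the nullcline intercepts: K1/α12 = 862/1.4 = 616 > K2 = 416; K2/α21 = 416/1.21 = 344 < K1 = 862.
Since the inequalities point opposite ways, species 1 can invade but species 2 cannot.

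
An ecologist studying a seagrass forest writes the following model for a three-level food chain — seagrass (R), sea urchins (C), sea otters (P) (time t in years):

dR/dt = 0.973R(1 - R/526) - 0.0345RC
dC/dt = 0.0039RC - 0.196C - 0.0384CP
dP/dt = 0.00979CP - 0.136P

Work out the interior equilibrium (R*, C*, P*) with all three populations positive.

From dP/dt = 0: 0.00979C* = 0.136, so C* = 13.9.
From dR/dt = 0: 0.973(1 - R*/526) = 0.0345·13.9, giving R* = 526·(1 - 0.493) = 267.
From dC/dt = 0: 0.0039·267 - 0.196 = 0.0384P*, so P* = 0.845/0.0384 = 22.

R* ≈ 267, C* ≈ 13.9, P* ≈ 22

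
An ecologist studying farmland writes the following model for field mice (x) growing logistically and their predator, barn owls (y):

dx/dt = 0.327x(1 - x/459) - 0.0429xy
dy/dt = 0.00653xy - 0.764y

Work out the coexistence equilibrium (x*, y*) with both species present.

From dy/dt = 0 with y > 0: 0.00653x* = 0.764, so x* = 117.
Substitute into dx/dt = 0: 0.327(1 - 117/459) = 0.0429y*.
The bracket is 0.745, giving y* = 0.244/0.0429 = 5.68.

x* ≈ 117, y* ≈ 5.68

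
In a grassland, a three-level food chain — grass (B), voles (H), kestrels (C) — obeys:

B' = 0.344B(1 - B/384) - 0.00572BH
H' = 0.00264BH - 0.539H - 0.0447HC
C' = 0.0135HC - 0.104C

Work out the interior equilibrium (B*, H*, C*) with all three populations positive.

From dC/dt = 0: 0.0135H* = 0.104, so H* = 7.7.
From dB/dt = 0: 0.344(1 - B*/384) = 0.00572·7.7, giving B* = 384·(1 - 0.128) = 335.
From dH/dt = 0: 0.00264·335 - 0.539 = 0.0447C*, so C* = 0.345/0.0447 = 7.72.

B* ≈ 335, H* ≈ 7.7, C* ≈ 7.72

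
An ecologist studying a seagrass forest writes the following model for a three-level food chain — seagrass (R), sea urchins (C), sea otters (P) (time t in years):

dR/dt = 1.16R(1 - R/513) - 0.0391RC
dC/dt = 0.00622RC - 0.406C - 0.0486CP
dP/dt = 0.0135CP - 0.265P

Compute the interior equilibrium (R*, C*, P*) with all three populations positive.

From dP/dt = 0: 0.0135C* = 0.265, so C* = 19.6.
From dR/dt = 0: 1.16(1 - R*/513) = 0.0391·19.6, giving R* = 513·(1 - 0.662) = 174.
From dC/dt = 0: 0.00622·174 - 0.406 = 0.0486P*, so P* = 0.674/0.0486 = 13.9.

R* ≈ 174, C* ≈ 19.6, P* ≈ 13.9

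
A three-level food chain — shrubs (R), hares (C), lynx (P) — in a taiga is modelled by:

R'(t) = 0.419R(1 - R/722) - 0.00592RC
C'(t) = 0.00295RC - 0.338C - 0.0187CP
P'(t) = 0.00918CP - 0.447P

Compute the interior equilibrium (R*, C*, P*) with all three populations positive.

From dP/dt = 0: 0.00918C* = 0.447, so C* = 48.7.
From dR/dt = 0: 0.419(1 - R*/722) = 0.00592·48.7, giving R* = 722·(1 - 0.688) = 225.
From dC/dt = 0: 0.00295·225 - 0.338 = 0.0187P*, so P* = 0.327/0.0187 = 17.5.

R* ≈ 225, C* ≈ 48.7, P* ≈ 17.5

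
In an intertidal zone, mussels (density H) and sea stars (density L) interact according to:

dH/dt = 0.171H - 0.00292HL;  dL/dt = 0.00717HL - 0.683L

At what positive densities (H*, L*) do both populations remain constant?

H* ≈ 95.3, L* ≈ 58.6

Set dL/dt = 0 with L > 0: 0.00717H - 0.683 = 0, so H* = 0.683/0.00717 = 95.3.
Set dH/dt = 0 with H > 0: 0.171 - 0.00292L = 0, so L* = 0.171/0.00292 = 58.6.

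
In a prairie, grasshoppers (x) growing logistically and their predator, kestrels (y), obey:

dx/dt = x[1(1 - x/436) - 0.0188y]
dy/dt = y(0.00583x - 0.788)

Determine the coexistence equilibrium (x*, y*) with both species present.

From dy/dt = 0 with y > 0: 0.00583x* = 0.788, so x* = 135.
Substitute into dx/dt = 0: 1(1 - 135/436) = 0.0188y*.
The bracket is 0.69, giving y* = 0.69/0.0188 = 36.7.

x* ≈ 135, y* ≈ 36.7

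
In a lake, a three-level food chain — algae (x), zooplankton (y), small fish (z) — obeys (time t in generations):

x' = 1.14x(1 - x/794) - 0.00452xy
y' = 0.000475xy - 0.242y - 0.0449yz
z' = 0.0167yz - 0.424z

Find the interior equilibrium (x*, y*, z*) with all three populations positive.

From dz/dt = 0: 0.0167y* = 0.424, so y* = 25.4.
From dx/dt = 0: 1.14(1 - x*/794) = 0.00452·25.4, giving x* = 794·(1 - 0.101) = 714.
From dy/dt = 0: 0.000475·714 - 0.242 = 0.0449z*, so z* = 0.0972/0.0449 = 2.16.

x* ≈ 714, y* ≈ 25.4, z* ≈ 2.16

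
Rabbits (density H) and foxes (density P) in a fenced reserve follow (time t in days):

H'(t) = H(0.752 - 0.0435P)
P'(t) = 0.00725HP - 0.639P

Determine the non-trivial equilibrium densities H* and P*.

Set dP/dt = 0 with P > 0: 0.00725H - 0.639 = 0, so H* = 0.639/0.00725 = 88.1.
Set dH/dt = 0 with H > 0: 0.752 - 0.0435P = 0, so P* = 0.752/0.0435 = 17.3.

H* ≈ 88.1, P* ≈ 17.3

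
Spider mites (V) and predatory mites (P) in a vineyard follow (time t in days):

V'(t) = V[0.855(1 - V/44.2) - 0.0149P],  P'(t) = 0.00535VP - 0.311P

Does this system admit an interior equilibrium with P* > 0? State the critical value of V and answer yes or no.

The predator equation gives dP/dt > 0 only when V > 0.311/0.00535 = 58.1.
Without the predator, V → K = 44.2. Since 44.2 < 58.1, the predator cannot invade.

Threshold V = 58.1; K < 58.1, so no, the predator goes extinct.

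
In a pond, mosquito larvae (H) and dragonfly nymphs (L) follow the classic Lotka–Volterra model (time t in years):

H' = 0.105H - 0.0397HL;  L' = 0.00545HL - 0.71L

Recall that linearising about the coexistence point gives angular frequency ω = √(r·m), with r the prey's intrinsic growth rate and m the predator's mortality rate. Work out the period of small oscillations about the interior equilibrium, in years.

Here r = 0.105 and m = 0.71, so r·m = 0.0745.
ω = √0.0745 = 0.273 per year, hence T = 2π/ω ≈ 23 years.

T ≈ 23 years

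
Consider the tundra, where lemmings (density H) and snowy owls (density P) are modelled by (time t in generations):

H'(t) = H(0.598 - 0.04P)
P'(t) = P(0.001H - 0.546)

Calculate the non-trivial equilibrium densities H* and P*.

H* ≈ 546, P* ≈ 14.9

Set dP/dt = 0 with P > 0: 0.001H - 0.546 = 0, so H* = 0.546/0.001 = 546.
Set dH/dt = 0 with H > 0: 0.598 - 0.04P = 0, so P* = 0.598/0.04 = 14.9.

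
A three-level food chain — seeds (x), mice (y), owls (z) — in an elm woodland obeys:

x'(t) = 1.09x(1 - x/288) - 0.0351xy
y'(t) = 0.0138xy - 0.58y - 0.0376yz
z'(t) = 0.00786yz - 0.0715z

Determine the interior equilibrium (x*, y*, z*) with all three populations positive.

x* ≈ 204, y* ≈ 9.1, z* ≈ 59.3

From dz/dt = 0: 0.00786y* = 0.0715, so y* = 9.1.
From dx/dt = 0: 1.09(1 - x*/288) = 0.0351·9.1, giving x* = 288·(1 - 0.293) = 204.
From dy/dt = 0: 0.0138·204 - 0.58 = 0.0376z*, so z* = 2.23/0.0376 = 59.3.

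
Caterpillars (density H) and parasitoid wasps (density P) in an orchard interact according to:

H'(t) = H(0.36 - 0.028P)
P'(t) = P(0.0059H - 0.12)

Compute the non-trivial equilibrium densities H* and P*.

Set dP/dt = 0 with P > 0: 0.0059H - 0.12 = 0, so H* = 0.12/0.0059 = 20.3.
Set dH/dt = 0 with H > 0: 0.36 - 0.028P = 0, so P* = 0.36/0.028 = 12.9.

H* ≈ 20.3, P* ≈ 12.9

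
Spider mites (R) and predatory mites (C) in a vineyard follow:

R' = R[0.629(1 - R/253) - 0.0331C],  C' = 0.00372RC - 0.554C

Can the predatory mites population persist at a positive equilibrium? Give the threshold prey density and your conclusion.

Threshold R = 149; K > 149, so yes, the predator persists.

The predator equation gives dC/dt > 0 only when R > 0.554/0.00372 = 149.
Without the predator, R → K = 253. Since 253 > 149, the predator can invade and persist.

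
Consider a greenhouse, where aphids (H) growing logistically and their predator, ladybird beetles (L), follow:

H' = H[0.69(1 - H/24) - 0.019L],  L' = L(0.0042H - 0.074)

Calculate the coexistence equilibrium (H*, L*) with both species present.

H* ≈ 17.6, L* ≈ 9.66

From dL/dt = 0 with L > 0: 0.0042H* = 0.074, so H* = 17.6.
Substitute into dH/dt = 0: 0.69(1 - 17.6/24) = 0.019L*.
The bracket is 0.266, giving L* = 0.183/0.019 = 9.66.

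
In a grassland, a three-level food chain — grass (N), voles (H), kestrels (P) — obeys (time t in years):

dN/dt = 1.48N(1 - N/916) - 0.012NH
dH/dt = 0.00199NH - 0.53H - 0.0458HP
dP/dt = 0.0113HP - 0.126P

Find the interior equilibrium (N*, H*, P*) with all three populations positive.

N* ≈ 833, H* ≈ 11.2, P* ≈ 24.6

From dP/dt = 0: 0.0113H* = 0.126, so H* = 11.2.
From dN/dt = 0: 1.48(1 - N*/916) = 0.012·11.2, giving N* = 916·(1 - 0.0904) = 833.
From dH/dt = 0: 0.00199·833 - 0.53 = 0.0458P*, so P* = 1.13/0.0458 = 24.6.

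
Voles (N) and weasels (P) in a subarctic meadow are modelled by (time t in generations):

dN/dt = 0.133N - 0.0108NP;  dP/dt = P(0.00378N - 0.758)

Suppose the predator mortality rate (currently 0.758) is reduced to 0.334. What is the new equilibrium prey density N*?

N* ≈ 88.4

At the interior fixed point, setting dP/dt = 0 with P > 0 fixes N* = (predator death rate)/(NP coefficient) — independent of the other coefficients.
With the change, N* = 0.334/0.00378 = 88.4; it falls from 201.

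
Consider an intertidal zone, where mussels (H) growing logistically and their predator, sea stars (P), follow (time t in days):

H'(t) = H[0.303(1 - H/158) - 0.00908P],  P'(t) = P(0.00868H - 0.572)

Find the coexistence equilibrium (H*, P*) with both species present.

From dP/dt = 0 with P > 0: 0.00868H* = 0.572, so H* = 65.9.
Substitute into dH/dt = 0: 0.303(1 - 65.9/158) = 0.00908P*.
The bracket is 0.583, giving P* = 0.177/0.00908 = 19.5.

H* ≈ 65.9, P* ≈ 19.5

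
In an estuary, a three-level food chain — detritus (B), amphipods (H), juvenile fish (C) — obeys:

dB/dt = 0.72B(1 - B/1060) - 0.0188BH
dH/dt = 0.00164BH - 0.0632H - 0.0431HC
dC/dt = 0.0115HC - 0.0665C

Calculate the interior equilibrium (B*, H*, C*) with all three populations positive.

From dC/dt = 0: 0.0115H* = 0.0665, so H* = 5.78.
From dB/dt = 0: 0.72(1 - B*/1060) = 0.0188·5.78, giving B* = 1060·(1 - 0.151) = 900.
From dH/dt = 0: 0.00164·900 - 0.0632 = 0.0431C*, so C* = 1.41/0.0431 = 32.8.

B* ≈ 900, H* ≈ 5.78, C* ≈ 32.8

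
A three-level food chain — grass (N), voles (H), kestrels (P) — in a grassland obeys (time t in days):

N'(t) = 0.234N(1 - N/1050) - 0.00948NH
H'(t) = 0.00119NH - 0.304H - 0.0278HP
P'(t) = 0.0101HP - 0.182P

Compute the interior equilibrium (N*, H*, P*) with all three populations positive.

From dP/dt = 0: 0.0101H* = 0.182, so H* = 18.
From dN/dt = 0: 0.234(1 - N*/1050) = 0.00948·18, giving N* = 1050·(1 - 0.73) = 283.
From dH/dt = 0: 0.00119·283 - 0.304 = 0.0278P*, so P* = 0.0333/0.0278 = 1.2.

N* ≈ 283, H* ≈ 18, P* ≈ 1.2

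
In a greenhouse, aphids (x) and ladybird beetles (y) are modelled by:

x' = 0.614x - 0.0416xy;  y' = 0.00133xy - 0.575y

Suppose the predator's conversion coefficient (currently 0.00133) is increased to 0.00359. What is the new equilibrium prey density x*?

At the interior fixed point, setting dy/dt = 0 with y > 0 fixes x* = (predator death rate)/(xy coefficient) — independent of the other coefficients.
With the change, x* = 0.575/0.00359 = 160; it falls from 432.

x* ≈ 160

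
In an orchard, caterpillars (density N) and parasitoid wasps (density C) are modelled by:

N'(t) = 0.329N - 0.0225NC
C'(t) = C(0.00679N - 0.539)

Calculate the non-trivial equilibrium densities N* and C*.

Set dC/dt = 0 with C > 0: 0.00679N - 0.539 = 0, so N* = 0.539/0.00679 = 79.4.
Set dN/dt = 0 with N > 0: 0.329 - 0.0225C = 0, so C* = 0.329/0.0225 = 14.6.

N* ≈ 79.4, C* ≈ 14.6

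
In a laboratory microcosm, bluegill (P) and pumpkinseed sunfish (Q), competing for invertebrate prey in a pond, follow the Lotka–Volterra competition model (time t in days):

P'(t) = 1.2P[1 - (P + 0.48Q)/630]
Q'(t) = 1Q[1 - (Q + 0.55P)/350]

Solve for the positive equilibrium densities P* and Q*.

P* ≈ 628, Q* ≈ 4.76

Setting both brackets to zero gives the nullclines P + 0.48Q = 630 and 0.55P + Q = 350.
Substituting Q = 350 - 0.55P into the first: P(1 - 0.48·0.55) = 630 - 0.48·350.
So P* = 462/0.736 = 628, and then Q* = 350 - 0.55·628 = 4.76.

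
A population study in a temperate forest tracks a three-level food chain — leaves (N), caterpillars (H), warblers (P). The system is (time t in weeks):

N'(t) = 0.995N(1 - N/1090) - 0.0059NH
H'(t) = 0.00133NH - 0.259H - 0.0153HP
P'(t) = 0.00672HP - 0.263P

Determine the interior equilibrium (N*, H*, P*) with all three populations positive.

N* ≈ 837, H* ≈ 39.1, P* ≈ 55.8

From dP/dt = 0: 0.00672H* = 0.263, so H* = 39.1.
From dN/dt = 0: 0.995(1 - N*/1090) = 0.0059·39.1, giving N* = 1090·(1 - 0.232) = 837.
From dH/dt = 0: 0.00133·837 - 0.259 = 0.0153P*, so P* = 0.854/0.0153 = 55.8.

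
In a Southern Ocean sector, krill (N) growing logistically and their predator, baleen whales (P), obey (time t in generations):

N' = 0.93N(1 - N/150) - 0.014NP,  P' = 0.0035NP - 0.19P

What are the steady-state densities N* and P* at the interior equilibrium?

From dP/dt = 0 with P > 0: 0.0035N* = 0.19, so N* = 54.3.
Substitute into dN/dt = 0: 0.93(1 - 54.3/150) = 0.014P*.
The bracket is 0.638, giving P* = 0.593/0.014 = 42.4.

N* ≈ 54.3, P* ≈ 42.4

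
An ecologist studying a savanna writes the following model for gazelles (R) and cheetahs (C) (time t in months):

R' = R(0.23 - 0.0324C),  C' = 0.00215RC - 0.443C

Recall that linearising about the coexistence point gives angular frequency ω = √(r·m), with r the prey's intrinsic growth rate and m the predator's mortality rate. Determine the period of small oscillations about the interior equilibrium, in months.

Here r = 0.23 and m = 0.443, so r·m = 0.102.
ω = √0.102 = 0.319 per month, hence T = 2π/ω ≈ 19.7 months.

T ≈ 19.7 months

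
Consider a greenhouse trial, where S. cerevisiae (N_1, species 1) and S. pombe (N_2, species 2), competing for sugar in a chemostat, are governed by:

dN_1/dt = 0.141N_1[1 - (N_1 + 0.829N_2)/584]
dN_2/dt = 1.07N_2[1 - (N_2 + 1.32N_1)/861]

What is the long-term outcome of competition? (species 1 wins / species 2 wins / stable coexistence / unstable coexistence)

species 2 excludes species 1

Compare the nullcline intercepts: K1/α12 = 584/0.829 = 704 < K2 = 861; K2/α21 = 861/1.32 = 652 > K1 = 584.
Since the inequalities point opposite ways, species 2 can invade but species 1 cannot.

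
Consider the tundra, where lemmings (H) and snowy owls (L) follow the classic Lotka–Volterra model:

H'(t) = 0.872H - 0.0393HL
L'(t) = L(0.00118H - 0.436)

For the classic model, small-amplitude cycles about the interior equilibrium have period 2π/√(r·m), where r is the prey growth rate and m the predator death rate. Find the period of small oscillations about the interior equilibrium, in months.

T ≈ 10.2 months

Here r = 0.872 and m = 0.436, so r·m = 0.38.
ω = √0.38 = 0.617 per month, hence T = 2π/ω ≈ 10.2 months.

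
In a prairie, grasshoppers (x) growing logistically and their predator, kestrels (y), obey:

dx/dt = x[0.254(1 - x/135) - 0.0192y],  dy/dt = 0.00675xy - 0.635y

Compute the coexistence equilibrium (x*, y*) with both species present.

x* ≈ 94.1, y* ≈ 4.01

From dy/dt = 0 with y > 0: 0.00675x* = 0.635, so x* = 94.1.
Substitute into dx/dt = 0: 0.254(1 - 94.1/135) = 0.0192y*.
The bracket is 0.303, giving y* = 0.077/0.0192 = 4.01.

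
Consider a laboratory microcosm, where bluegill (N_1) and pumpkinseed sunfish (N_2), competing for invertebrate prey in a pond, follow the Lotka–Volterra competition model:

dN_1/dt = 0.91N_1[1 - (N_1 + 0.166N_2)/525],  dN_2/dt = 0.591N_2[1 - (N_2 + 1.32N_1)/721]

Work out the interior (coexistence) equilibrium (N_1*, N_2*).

Setting both brackets to zero gives the nullclines N_1 + 0.166N_2 = 525 and 1.32N_1 + N_2 = 721.
Substituting N_2 = 721 - 1.32N_1 into the first: N_1(1 - 0.166·1.32) = 525 - 0.166·721.
So N_1* = 405/0.781 = 519, and then N_2* = 721 - 1.32·519 = 35.9.

N_1* ≈ 519, N_2* ≈ 35.9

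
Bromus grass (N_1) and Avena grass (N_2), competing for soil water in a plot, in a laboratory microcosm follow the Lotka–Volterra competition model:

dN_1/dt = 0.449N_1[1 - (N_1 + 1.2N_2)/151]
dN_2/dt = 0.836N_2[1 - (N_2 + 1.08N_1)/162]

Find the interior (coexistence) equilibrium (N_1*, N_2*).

N_1* ≈ 147, N_2* ≈ 3.65

Setting both brackets to zero gives the nullclines N_1 + 1.2N_2 = 151 and 1.08N_1 + N_2 = 162.
Substituting N_2 = 162 - 1.08N_1 into the first: N_1(1 - 1.2·1.08) = 151 - 1.2·162.
So N_1* = -43.4/-0.296 = 147, and then N_2* = 162 - 1.08·147 = 3.65.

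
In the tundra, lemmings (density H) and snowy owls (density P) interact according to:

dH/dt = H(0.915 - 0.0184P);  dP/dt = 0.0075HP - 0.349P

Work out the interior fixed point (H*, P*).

Set dP/dt = 0 with P > 0: 0.0075H - 0.349 = 0, so H* = 0.349/0.0075 = 46.5.
Set dH/dt = 0 with H > 0: 0.915 - 0.0184P = 0, so P* = 0.915/0.0184 = 49.7.

H* ≈ 46.5, P* ≈ 49.7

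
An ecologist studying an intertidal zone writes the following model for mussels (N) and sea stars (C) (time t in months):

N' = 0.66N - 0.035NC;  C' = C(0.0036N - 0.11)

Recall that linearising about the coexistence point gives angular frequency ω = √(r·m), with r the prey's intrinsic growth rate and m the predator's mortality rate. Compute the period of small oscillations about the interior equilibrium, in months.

Here r = 0.66 and m = 0.11, so r·m = 0.0726.
ω = √0.0726 = 0.269 per month, hence T = 2π/ω ≈ 23.3 months.

T ≈ 23.3 months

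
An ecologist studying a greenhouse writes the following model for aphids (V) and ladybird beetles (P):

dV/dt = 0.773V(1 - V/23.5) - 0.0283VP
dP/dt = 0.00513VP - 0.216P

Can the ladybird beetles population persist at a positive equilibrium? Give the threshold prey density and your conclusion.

Threshold V = 42.1; K < 42.1, so no, the predator goes extinct.

The predator equation gives dP/dt > 0 only when V > 0.216/0.00513 = 42.1.
Without the predator, V → K = 23.5. Since 23.5 < 42.1, the predator cannot invade.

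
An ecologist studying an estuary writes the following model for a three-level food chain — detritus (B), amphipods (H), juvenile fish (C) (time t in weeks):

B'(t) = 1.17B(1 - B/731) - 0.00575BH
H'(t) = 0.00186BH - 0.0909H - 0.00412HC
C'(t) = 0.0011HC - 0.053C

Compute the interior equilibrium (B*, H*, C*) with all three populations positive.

From dC/dt = 0: 0.0011H* = 0.053, so H* = 48.2.
From dB/dt = 0: 1.17(1 - B*/731) = 0.00575·48.2, giving B* = 731·(1 - 0.237) = 558.
From dH/dt = 0: 0.00186·558 - 0.0909 = 0.00412C*, so C* = 0.947/0.00412 = 230.

B* ≈ 558, H* ≈ 48.2, C* ≈ 230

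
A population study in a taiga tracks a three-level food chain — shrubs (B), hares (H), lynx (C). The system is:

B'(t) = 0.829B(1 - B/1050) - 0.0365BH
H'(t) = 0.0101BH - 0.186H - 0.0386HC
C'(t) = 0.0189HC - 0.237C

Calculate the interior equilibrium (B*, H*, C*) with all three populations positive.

From dC/dt = 0: 0.0189H* = 0.237, so H* = 12.5.
From dB/dt = 0: 0.829(1 - B*/1050) = 0.0365·12.5, giving B* = 1050·(1 - 0.552) = 470.
From dH/dt = 0: 0.0101·470 - 0.186 = 0.0386C*, so C* = 4.56/0.0386 = 118.

B* ≈ 470, H* ≈ 12.5, C* ≈ 118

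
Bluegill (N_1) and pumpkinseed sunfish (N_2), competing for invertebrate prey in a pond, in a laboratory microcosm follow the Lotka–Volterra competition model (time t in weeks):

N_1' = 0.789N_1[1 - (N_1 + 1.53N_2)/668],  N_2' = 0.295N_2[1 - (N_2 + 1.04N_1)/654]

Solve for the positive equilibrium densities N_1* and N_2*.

N_1* ≈ 563, N_2* ≈ 68.9

Setting both brackets to zero gives the nullclines N_1 + 1.53N_2 = 668 and 1.04N_1 + N_2 = 654.
Substituting N_2 = 654 - 1.04N_1 into the first: N_1(1 - 1.53·1.04) = 668 - 1.53·654.
So N_1* = -333/-0.591 = 563, and then N_2* = 654 - 1.04·563 = 68.9.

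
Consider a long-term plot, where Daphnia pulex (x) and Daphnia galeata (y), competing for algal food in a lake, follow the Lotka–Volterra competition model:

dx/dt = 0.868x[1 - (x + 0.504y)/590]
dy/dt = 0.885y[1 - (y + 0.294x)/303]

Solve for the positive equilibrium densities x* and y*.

x* ≈ 513, y* ≈ 152

Setting both brackets to zero gives the nullclines x + 0.504y = 590 and 0.294x + y = 303.
Substituting y = 303 - 0.294x into the first: x(1 - 0.504·0.294) = 590 - 0.504·303.
So x* = 437/0.852 = 513, and then y* = 303 - 0.294·513 = 152.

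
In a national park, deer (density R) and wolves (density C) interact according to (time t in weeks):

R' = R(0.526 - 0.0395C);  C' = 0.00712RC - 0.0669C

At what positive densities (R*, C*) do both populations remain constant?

R* ≈ 9.4, C* ≈ 13.3

Set dC/dt = 0 with C > 0: 0.00712R - 0.0669 = 0, so R* = 0.0669/0.00712 = 9.4.
Set dR/dt = 0 with R > 0: 0.526 - 0.0395C = 0, so C* = 0.526/0.0395 = 13.3.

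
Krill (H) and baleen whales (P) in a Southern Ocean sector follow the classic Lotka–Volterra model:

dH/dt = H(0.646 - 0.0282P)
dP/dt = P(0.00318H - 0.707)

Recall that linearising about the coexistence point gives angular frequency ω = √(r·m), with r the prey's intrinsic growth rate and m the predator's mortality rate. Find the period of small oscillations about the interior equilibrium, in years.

Here r = 0.646 and m = 0.707, so r·m = 0.457.
ω = √0.457 = 0.676 per year, hence T = 2π/ω ≈ 9.3 years.

T ≈ 9.3 years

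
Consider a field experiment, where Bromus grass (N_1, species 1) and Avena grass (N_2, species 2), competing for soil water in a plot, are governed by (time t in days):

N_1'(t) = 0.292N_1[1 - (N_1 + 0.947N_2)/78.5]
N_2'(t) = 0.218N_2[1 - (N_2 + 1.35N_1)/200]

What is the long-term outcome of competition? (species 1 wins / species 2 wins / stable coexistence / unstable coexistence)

species 2 excludes species 1

Compare the nullcline intercepts: K1/α12 = 78.5/0.947 = 82.9 < K2 = 200; K2/α21 = 200/1.35 = 148 > K1 = 78.5.
Since the inequalities point opposite ways, species 2 can invade but species 1 cannot.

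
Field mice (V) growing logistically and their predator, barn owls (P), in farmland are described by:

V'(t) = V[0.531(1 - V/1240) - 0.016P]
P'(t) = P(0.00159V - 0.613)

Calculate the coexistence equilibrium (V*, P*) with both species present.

From dP/dt = 0 with P > 0: 0.00159V* = 0.613, so V* = 386.
Substitute into dV/dt = 0: 0.531(1 - 386/1240) = 0.016P*.
The bracket is 0.689, giving P* = 0.366/0.016 = 22.9.

V* ≈ 386, P* ≈ 22.9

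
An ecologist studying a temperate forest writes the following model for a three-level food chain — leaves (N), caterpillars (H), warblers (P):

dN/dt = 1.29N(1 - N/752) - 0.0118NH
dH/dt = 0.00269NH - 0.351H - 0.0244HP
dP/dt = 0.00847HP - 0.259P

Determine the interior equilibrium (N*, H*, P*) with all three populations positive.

N* ≈ 542, H* ≈ 30.6, P* ≈ 45.3

From dP/dt = 0: 0.00847H* = 0.259, so H* = 30.6.
From dN/dt = 0: 1.29(1 - N*/752) = 0.0118·30.6, giving N* = 752·(1 - 0.28) = 542.
From dH/dt = 0: 0.00269·542 - 0.351 = 0.0244P*, so P* = 1.11/0.0244 = 45.3.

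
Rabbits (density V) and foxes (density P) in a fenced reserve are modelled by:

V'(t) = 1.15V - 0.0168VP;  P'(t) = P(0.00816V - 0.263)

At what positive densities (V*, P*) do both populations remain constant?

Set dP/dt = 0 with P > 0: 0.00816V - 0.263 = 0, so V* = 0.263/0.00816 = 32.2.
Set dV/dt = 0 with V > 0: 1.15 - 0.0168P = 0, so P* = 1.15/0.0168 = 68.5.

V* ≈ 32.2, P* ≈ 68.5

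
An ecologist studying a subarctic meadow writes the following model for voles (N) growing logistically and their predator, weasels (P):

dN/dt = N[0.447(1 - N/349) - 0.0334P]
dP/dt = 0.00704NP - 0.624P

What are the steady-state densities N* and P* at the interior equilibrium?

N* ≈ 88.6, P* ≈ 9.98

From dP/dt = 0 with P > 0: 0.00704N* = 0.624, so N* = 88.6.
Substitute into dN/dt = 0: 0.447(1 - 88.6/349) = 0.0334P*.
The bracket is 0.746, giving P* = 0.333/0.0334 = 9.98.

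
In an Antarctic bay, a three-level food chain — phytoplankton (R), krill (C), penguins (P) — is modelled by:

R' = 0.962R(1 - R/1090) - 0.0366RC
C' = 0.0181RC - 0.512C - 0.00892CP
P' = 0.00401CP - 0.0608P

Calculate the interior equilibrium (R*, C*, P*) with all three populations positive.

R* ≈ 461, C* ≈ 15.2, P* ≈ 879

From dP/dt = 0: 0.00401C* = 0.0608, so C* = 15.2.
From dR/dt = 0: 0.962(1 - R*/1090) = 0.0366·15.2, giving R* = 1090·(1 - 0.577) = 461.
From dC/dt = 0: 0.0181·461 - 0.512 = 0.00892P*, so P* = 7.84/0.00892 = 879.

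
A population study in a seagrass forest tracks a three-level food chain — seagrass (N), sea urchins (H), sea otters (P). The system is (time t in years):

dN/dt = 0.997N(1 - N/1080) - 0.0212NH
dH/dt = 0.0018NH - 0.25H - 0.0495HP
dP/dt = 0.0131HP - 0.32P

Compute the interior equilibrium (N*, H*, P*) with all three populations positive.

N* ≈ 519, H* ≈ 24.4, P* ≈ 13.8

From dP/dt = 0: 0.0131H* = 0.32, so H* = 24.4.
From dN/dt = 0: 0.997(1 - N*/1080) = 0.0212·24.4, giving N* = 1080·(1 - 0.519) = 519.
From dH/dt = 0: 0.0018·519 - 0.25 = 0.0495P*, so P* = 0.684/0.0495 = 13.8.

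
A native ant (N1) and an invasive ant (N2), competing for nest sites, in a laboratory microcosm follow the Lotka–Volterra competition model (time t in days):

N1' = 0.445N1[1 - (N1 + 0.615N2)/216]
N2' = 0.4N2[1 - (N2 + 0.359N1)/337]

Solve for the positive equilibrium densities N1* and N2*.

Setting both brackets to zero gives the nullclines N1 + 0.615N2 = 216 and 0.359N1 + N2 = 337.
Substituting N2 = 337 - 0.359N1 into the first: N1(1 - 0.615·0.359) = 216 - 0.615·337.
So N1* = 8.75/0.779 = 11.2, and then N2* = 337 - 0.359·11.2 = 333.

N1* ≈ 11.2, N2* ≈ 333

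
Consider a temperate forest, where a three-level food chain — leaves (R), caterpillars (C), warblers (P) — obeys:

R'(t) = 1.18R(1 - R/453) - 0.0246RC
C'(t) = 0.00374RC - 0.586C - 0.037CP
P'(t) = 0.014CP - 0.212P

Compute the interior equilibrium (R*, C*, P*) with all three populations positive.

From dP/dt = 0: 0.014C* = 0.212, so C* = 15.1.
From dR/dt = 0: 1.18(1 - R*/453) = 0.0246·15.1, giving R* = 453·(1 - 0.316) = 310.
From dC/dt = 0: 0.00374·310 - 0.586 = 0.037P*, so P* = 0.573/0.037 = 15.5.

R* ≈ 310, C* ≈ 15.1, P* ≈ 15.5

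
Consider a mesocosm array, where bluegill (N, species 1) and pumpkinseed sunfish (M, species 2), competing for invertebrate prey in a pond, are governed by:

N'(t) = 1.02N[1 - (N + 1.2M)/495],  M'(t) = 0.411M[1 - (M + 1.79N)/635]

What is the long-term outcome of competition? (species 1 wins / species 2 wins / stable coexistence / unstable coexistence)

unstable coexistence (outcome depends on initial conditions)

Compare the nullcline intercepts: K1/α12 = 495/1.2 = 412 < K2 = 635; K2/α21 = 635/1.79 = 355 < K1 = 495.
Since both are reversed, neither can invade when rare; the interior point is a saddle.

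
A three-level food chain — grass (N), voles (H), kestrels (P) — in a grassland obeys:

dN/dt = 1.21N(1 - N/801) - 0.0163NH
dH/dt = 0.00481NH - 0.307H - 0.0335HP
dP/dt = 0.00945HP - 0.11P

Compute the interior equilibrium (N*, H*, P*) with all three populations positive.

N* ≈ 675, H* ≈ 11.6, P* ≈ 87.8

From dP/dt = 0: 0.00945H* = 0.11, so H* = 11.6.
From dN/dt = 0: 1.21(1 - N*/801) = 0.0163·11.6, giving N* = 801·(1 - 0.157) = 675.
From dH/dt = 0: 0.00481·675 - 0.307 = 0.0335P*, so P* = 2.94/0.0335 = 87.8.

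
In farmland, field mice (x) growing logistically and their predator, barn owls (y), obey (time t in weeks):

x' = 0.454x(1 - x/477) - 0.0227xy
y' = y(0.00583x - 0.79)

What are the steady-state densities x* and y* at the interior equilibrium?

From dy/dt = 0 with y > 0: 0.00583x* = 0.79, so x* = 136.
Substitute into dx/dt = 0: 0.454(1 - 136/477) = 0.0227y*.
The bracket is 0.716, giving y* = 0.325/0.0227 = 14.3.

x* ≈ 136, y* ≈ 14.3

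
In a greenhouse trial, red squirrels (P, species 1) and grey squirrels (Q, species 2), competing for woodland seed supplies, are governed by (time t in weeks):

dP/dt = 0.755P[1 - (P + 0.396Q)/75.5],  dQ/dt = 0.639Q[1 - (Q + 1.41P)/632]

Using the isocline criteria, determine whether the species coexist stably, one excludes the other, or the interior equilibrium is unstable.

Compare the nullcline intercepts: K1/α12 = 75.5/0.396 = 191 < K2 = 632; K2/α21 = 632/1.41 = 448 > K1 = 75.5.
Since the inequalities point opposite ways, species 2 can invade but species 1 cannot.

species 2 excludes species 1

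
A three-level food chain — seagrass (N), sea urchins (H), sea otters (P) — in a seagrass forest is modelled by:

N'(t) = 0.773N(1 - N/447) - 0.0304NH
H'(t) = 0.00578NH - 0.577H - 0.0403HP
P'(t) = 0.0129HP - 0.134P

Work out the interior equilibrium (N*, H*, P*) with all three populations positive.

N* ≈ 264, H* ≈ 10.4, P* ≈ 23.6

From dP/dt = 0: 0.0129H* = 0.134, so H* = 10.4.
From dN/dt = 0: 0.773(1 - N*/447) = 0.0304·10.4, giving N* = 447·(1 - 0.409) = 264.
From dH/dt = 0: 0.00578·264 - 0.577 = 0.0403P*, so P* = 0.951/0.0403 = 23.6.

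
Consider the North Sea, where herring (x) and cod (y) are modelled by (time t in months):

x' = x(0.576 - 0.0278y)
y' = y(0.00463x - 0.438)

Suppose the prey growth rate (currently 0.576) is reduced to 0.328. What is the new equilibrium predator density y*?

y* ≈ 11.8

At the interior fixed point, setting dx/dt = 0 with x > 0 fixes y* = (prey growth rate)/(xy coefficient) — independent of the other coefficients.
With the change, y* = 0.328/0.0278 = 11.8; it falls from 20.7.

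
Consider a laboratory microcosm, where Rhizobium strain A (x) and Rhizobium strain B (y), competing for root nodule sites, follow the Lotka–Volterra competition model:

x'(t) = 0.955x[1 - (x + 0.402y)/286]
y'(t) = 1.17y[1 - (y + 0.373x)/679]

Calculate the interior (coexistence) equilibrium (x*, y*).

x* ≈ 15.3, y* ≈ 673

Setting both brackets to zero gives the nullclines x + 0.402y = 286 and 0.373x + y = 679.
Substituting y = 679 - 0.373x into the first: x(1 - 0.402·0.373) = 286 - 0.402·679.
So x* = 13/0.85 = 15.3, and then y* = 679 - 0.373·15.3 = 673.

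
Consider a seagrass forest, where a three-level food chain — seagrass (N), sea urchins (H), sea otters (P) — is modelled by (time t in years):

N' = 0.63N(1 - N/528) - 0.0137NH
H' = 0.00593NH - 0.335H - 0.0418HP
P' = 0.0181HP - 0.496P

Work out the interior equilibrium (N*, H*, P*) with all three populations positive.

From dP/dt = 0: 0.0181H* = 0.496, so H* = 27.4.
From dN/dt = 0: 0.63(1 - N*/528) = 0.0137·27.4, giving N* = 528·(1 - 0.596) = 213.
From dH/dt = 0: 0.00593·213 - 0.335 = 0.0418P*, so P* = 0.93/0.0418 = 22.3.

N* ≈ 213, H* ≈ 27.4, P* ≈ 22.3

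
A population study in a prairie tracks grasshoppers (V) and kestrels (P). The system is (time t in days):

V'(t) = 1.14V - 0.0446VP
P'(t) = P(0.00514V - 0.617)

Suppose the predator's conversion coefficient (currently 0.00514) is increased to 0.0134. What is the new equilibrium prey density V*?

At the interior fixed point, setting dP/dt = 0 with P > 0 fixes V* = (predator death rate)/(VP coefficient) — independent of the other coefficients.
With the change, V* = 0.617/0.0134 = 46; it falls from 120.

V* ≈ 46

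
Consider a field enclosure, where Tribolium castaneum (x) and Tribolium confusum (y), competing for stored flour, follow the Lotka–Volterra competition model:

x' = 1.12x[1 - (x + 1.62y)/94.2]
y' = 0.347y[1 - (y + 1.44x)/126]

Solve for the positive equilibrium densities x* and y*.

Setting both brackets to zero gives the nullclines x + 1.62y = 94.2 and 1.44x + y = 126.
Substituting y = 126 - 1.44x into the first: x(1 - 1.62·1.44) = 94.2 - 1.62·126.
So x* = -110/-1.33 = 82.5, and then y* = 126 - 1.44·82.5 = 7.24.

x* ≈ 82.5, y* ≈ 7.24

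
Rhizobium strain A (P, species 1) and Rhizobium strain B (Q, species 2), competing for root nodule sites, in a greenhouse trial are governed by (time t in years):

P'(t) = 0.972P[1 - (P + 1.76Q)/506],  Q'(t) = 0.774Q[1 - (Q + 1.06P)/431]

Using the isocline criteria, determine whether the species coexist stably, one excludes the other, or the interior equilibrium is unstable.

unstable coexistence (outcome depends on initial conditions)

Compare the nullcline intercepts: K1/α12 = 506/1.76 = 288 < K2 = 431; K2/α21 = 431/1.06 = 407 < K1 = 506.
Since both are reversed, neither can invade when rare; the interior point is a saddle.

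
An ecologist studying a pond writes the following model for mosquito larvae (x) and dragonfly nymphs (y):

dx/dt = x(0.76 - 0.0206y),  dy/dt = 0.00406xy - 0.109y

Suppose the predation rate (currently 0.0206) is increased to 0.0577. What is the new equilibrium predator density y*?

At the interior fixed point, setting dx/dt = 0 with x > 0 fixes y* = (prey growth rate)/(xy coefficient) — independent of the other coefficients.
With the change, y* = 0.76/0.0577 = 13.2; it falls from 36.9.

y* ≈ 13.2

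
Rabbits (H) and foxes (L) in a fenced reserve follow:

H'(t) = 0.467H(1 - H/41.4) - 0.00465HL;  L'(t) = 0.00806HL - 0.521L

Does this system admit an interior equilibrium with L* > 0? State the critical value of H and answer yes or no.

Threshold H = 64.6; K < 64.6, so no, the predator goes extinct.

The predator equation gives dL/dt > 0 only when H > 0.521/0.00806 = 64.6.
Without the predator, H → K = 41.4. Since 41.4 < 64.6, the predator cannot invade.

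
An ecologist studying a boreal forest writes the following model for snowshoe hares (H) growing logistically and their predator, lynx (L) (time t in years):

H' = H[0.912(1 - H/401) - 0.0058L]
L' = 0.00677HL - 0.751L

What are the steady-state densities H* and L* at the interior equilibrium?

H* ≈ 111, L* ≈ 114

From dL/dt = 0 with L > 0: 0.00677H* = 0.751, so H* = 111.
Substitute into dH/dt = 0: 0.912(1 - 111/401) = 0.0058L*.
The bracket is 0.723, giving L* = 0.66/0.0058 = 114.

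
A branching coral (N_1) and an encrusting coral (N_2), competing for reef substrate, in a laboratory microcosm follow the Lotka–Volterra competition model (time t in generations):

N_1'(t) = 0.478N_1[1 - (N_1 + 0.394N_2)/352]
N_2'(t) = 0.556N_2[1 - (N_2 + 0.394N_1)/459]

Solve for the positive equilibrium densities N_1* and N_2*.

Setting both brackets to zero gives the nullclines N_1 + 0.394N_2 = 352 and 0.394N_1 + N_2 = 459.
Substituting N_2 = 459 - 0.394N_1 into the first: N_1(1 - 0.394·0.394) = 352 - 0.394·459.
So N_1* = 171/0.845 = 203, and then N_2* = 459 - 0.394·203 = 379.

N_1* ≈ 203, N_2* ≈ 379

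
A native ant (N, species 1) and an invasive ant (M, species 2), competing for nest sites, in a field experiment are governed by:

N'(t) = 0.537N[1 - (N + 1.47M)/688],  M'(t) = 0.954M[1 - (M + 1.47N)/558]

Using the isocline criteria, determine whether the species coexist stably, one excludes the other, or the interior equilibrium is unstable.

unstable coexistence (outcome depends on initial conditions)

Compare the nullcline intercepts: K1/α12 = 688/1.47 = 468 < K2 = 558; K2/α21 = 558/1.47 = 380 < K1 = 688.
Since both are reversed, neither can invade when rare; the interior point is a saddle.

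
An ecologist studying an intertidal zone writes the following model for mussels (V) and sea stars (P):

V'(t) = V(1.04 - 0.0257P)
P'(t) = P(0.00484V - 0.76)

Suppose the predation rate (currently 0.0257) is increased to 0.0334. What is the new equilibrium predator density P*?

At the interior fixed point, setting dV/dt = 0 with V > 0 fixes P* = (prey growth rate)/(VP coefficient) — independent of the other coefficients.
With the change, P* = 1.04/0.0334 = 31.1; it falls from 40.5.

P* ≈ 31.1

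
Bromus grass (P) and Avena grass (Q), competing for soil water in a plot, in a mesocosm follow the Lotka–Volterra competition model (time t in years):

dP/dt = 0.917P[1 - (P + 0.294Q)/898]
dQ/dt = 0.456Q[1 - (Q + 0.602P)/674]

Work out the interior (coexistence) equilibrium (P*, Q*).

P* ≈ 850, Q* ≈ 162

Setting both brackets to zero gives the nullclines P + 0.294Q = 898 and 0.602P + Q = 674.
Substituting Q = 674 - 0.602P into the first: P(1 - 0.294·0.602) = 898 - 0.294·674.
So P* = 700/0.823 = 850, and then Q* = 674 - 0.602·850 = 162.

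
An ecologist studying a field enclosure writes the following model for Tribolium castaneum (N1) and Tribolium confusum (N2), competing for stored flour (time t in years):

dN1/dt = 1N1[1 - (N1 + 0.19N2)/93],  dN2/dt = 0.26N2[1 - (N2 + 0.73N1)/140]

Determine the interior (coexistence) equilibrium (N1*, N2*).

N1* ≈ 77.1, N2* ≈ 83.7

Setting both brackets to zero gives the nullclines N1 + 0.19N2 = 93 and 0.73N1 + N2 = 140.
Substituting N2 = 140 - 0.73N1 into the first: N1(1 - 0.19·0.73) = 93 - 0.19·140.
So N1* = 66.4/0.861 = 77.1, and then N2* = 140 - 0.73·77.1 = 83.7.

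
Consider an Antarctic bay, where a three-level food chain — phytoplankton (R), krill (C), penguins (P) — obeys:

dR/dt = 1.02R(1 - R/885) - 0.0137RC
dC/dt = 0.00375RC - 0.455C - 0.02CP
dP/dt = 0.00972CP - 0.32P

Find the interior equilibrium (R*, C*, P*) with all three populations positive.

From dP/dt = 0: 0.00972C* = 0.32, so C* = 32.9.
From dR/dt = 0: 1.02(1 - R*/885) = 0.0137·32.9, giving R* = 885·(1 - 0.442) = 494.
From dC/dt = 0: 0.00375·494 - 0.455 = 0.02P*, so P* = 1.4/0.02 = 69.8.

R* ≈ 494, C* ≈ 32.9, P* ≈ 69.8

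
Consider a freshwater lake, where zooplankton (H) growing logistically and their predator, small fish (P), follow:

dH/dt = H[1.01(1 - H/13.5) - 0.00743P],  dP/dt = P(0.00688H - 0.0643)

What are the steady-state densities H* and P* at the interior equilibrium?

From dP/dt = 0 with P > 0: 0.00688H* = 0.0643, so H* = 9.35.
Substitute into dH/dt = 0: 1.01(1 - 9.35/13.5) = 0.00743P*.
The bracket is 0.308, giving P* = 0.311/0.00743 = 41.8.

H* ≈ 9.35, P* ≈ 41.8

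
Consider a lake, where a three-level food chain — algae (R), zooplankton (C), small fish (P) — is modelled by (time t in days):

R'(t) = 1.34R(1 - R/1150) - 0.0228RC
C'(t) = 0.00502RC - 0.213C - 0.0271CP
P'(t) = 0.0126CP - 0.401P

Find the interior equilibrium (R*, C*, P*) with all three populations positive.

R* ≈ 527, C* ≈ 31.8, P* ≈ 89.8

From dP/dt = 0: 0.0126C* = 0.401, so C* = 31.8.
From dR/dt = 0: 1.34(1 - R*/1150) = 0.0228·31.8, giving R* = 1150·(1 - 0.542) = 527.
From dC/dt = 0: 0.00502·527 - 0.213 = 0.0271P*, so P* = 2.43/0.0271 = 89.8.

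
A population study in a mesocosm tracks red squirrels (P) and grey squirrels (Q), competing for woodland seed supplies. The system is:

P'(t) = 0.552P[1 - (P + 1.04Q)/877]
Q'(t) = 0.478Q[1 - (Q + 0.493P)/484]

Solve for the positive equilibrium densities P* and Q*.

Setting both brackets to zero gives the nullclines P + 1.04Q = 877 and 0.493P + Q = 484.
Substituting Q = 484 - 0.493P into the first: P(1 - 1.04·0.493) = 877 - 1.04·484.
So P* = 374/0.487 = 767, and then Q* = 484 - 0.493·767 = 106.

P* ≈ 767, Q* ≈ 106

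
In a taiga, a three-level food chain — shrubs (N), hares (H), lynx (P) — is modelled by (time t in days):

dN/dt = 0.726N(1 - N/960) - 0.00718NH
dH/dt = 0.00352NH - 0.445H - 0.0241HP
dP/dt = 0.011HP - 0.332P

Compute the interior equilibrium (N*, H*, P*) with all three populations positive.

From dP/dt = 0: 0.011H* = 0.332, so H* = 30.2.
From dN/dt = 0: 0.726(1 - N*/960) = 0.00718·30.2, giving N* = 960·(1 - 0.298) = 673.
From dH/dt = 0: 0.00352·673 - 0.445 = 0.0241P*, so P* = 1.93/0.0241 = 79.9.

N* ≈ 673, H* ≈ 30.2, P* ≈ 79.9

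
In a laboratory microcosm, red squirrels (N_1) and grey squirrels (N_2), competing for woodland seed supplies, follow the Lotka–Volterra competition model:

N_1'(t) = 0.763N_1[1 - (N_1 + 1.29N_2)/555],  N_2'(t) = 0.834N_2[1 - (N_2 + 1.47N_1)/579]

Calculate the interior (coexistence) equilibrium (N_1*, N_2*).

Setting both brackets to zero gives the nullclines N_1 + 1.29N_2 = 555 and 1.47N_1 + N_2 = 579.
Substituting N_2 = 579 - 1.47N_1 into the first: N_1(1 - 1.29·1.47) = 555 - 1.29·579.
So N_1* = -192/-0.896 = 214, and then N_2* = 579 - 1.47·214 = 264.

N_1* ≈ 214, N_2* ≈ 264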